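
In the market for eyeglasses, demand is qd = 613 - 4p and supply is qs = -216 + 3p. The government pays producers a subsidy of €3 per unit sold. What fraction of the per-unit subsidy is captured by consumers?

Pre-subsidy: 613 - 4p = -216 + 3p gives p* = 829/7, q* = 975/7.
With the subsidy, sellers receive ps = pb + 3 for each unit, where pb is the price buyers pay.
Supply in terms of pb becomes qs = -216 + 3(pb + 3) = -207 + 3pb. Setting this equal to demand: 613 - 4pb = -207 + 3pb, so pb = 820/7.
Sellers receive ps = 820/7 + 3 = 841/7; q' = 613 − 4·(820/7) = 1011/7.
Buyers' price falls by p* − pb = 829/7 − 820/7 = 9/7; sellers' price rises by ps − p* = 841/7 − 829/7 = 12/7.
So consumers capture (9/7)/3 = 3/7 of each unit of subsidy.

Consumer share = 3/7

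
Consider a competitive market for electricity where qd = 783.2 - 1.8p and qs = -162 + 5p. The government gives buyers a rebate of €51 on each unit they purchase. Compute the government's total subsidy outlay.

Pre-subsidy: 783.2 - 1.8p = -162 + 5p gives p* = 139, q* = 533.
With the rebate, buyers effectively pay pb = ps − 51, where ps is the price sellers receive.
Demand in terms of ps becomes qd = 783.2 − 1.8(ps − 51) = 875 - 1.8ps. Setting this equal to supply: 875 - 1.8ps = -162 + 5ps, so ps = 152.5.
Buyers pay pb = 152.5 − 51 = 101.5; q' = -162 + 5·152.5 = 600.5.
Government outlay = subsidy × quantity = 51 × 600.5 = 30625.5.

Government cost = €30625.5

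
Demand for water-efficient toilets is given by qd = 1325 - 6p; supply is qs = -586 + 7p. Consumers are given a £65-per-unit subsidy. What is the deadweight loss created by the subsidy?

Pre-subsidy: 1325 - 6p = -586 + 7p gives p* = 147, q* = 443.
With the rebate, buyers effectively pay pb = ps − 65, where ps is the price sellers receive.
Demand in terms of ps becomes qd = 1325 − 6(ps − 65) = 1715 - 6ps. Setting this equal to supply: 1715 - 6ps = -586 + 7ps, so ps = 177.
Buyers pay pb = 177 − 65 = 112; q' = -586 + 7·177 = 653.
The subsidy expands output by 653 − 443 = 210 past the efficient level; on those units the gap between marginal cost and willingness to pay runs from 0 up to 65.
DWL = ½ × 65 × 210 = 6825.

Deadweight loss = £6825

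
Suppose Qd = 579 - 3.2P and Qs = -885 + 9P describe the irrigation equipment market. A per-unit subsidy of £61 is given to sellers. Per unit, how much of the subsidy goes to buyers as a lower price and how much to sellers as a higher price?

Pre-subsidy: 579 - 3.2P = -885 + 9P gives P* = 120, Q* = 195.
With the subsidy, sellers receive Ps = Pb + 61 for each unit, where Pb is the price buyers pay.
Supply in terms of Pb becomes Qs = -885 + 9(Pb + 61) = -336 + 9Pb. Setting this equal to demand: 579 - 3.2Pb = -336 + 9Pb, so Pb = 75.
Sellers receive Ps = 75 + 61 = 136; Q' = 579 − 3.2·75 = 339.
Buyers' price falls by P* − Pb = 120 − 75 = 45; sellers' price rises by Ps − P* = 136 − 120 = 16.

Buyers gain £45 per unit; sellers gain £16 per unit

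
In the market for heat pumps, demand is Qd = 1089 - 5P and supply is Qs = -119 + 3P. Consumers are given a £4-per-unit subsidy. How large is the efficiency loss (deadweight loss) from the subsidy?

Pre-subsidy: 1089 - 5P = -119 + 3P gives P* = 151, Q* = 334.
With the rebate, buyers effectively pay Pb = Ps − 4, where Ps is the price sellers receive.
Demand in terms of Ps becomes Qd = 1089 − 5(Ps − 4) = 1109 - 5Ps. Setting this equal to supply: 1109 - 5Ps = -119 + 3Ps, so Ps = 153.5.
Buyers pay Pb = 153.5 − 4 = 149.5; Q' = -119 + 3·153.5 = 341.5.
The subsidy expands output by 341.5 − 334 = 7.5 past the efficient level; on those units the gap between marginal cost and willingness to pay runs from 0 up to 4.
DWL = ½ × 4 × 7.5 = 15.

Deadweight loss = £15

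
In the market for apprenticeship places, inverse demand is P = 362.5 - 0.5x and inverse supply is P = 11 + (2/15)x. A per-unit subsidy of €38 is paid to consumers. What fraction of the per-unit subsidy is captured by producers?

Producer share = 4/19

Pre-subsidy: 362.5 - 0.5x = 11 + (2/15)x gives x* = 555 and P* = 85.
With the rebate, buyers effectively pay Pb = Ps − 38, where Ps is the price sellers receive.
On the curves, Pb = 362.5 - 0.5x and Ps = 11 + (2/15)x; the wedge Ps − Pb = 38 gives 11 + (2/15)x − (362.5 - 0.5x) = 38, so x' = 615.
Then Pb = 362.5 − 0.5·615 = 55 and Ps = 11 + (2/15)·615 = 93.
Buyers' price falls by P* − Pb = 85 − 55 = 30; sellers' price rises by Ps − P* = 93 − 85 = 8.
So producers capture 8/38 = 4/19 of each unit of subsidy.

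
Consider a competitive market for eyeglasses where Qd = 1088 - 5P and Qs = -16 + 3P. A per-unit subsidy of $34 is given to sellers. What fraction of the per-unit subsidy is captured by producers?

Producer share = 0.625

Pre-subsidy: 1088 - 5P = -16 + 3P gives P* = 138, Q* = 398.
With the subsidy, sellers receive Ps = Pb + 34 for each unit, where Pb is the price buyers pay.
Supply in terms of Pb becomes Qs = -16 + 3(Pb + 34) = 86 + 3Pb. Setting this equal to demand: 1088 - 5Pb = 86 + 3Pb, so Pb = 125.25.
Sellers receive Ps = 125.25 + 34 = 159.25; Q' = 1088 − 5·125.25 = 461.75.
Buyers' price falls by P* − Pb = 138 − 125.25 = 12.75; sellers' price rises by Ps − P* = 159.25 − 138 = 21.25.
So producers capture 21.25/34 = 0.625 of each unit of subsidy.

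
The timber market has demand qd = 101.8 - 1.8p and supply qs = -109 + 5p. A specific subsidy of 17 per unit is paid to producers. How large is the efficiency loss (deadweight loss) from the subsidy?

Deadweight loss = 191.25

Pre-subsidy: 101.8 - 1.8p = -109 + 5p gives p* = 31, q* = 46.
With the subsidy, sellers receive ps = pb + 17 for each unit, where pb is the price buyers pay.
Supply in terms of pb becomes qs = -109 + 5(pb + 17) = -24 + 5pb. Setting this equal to demand: 101.8 - 1.8pb = -24 + 5pb, so pb = 18.5.
Sellers receive ps = 18.5 + 17 = 35.5; q' = 101.8 − 1.8·18.5 = 68.5.
The subsidy expands output by 68.5 − 46 = 22.5 past the efficient level; on those units the gap between marginal cost and willingness to pay runs from 0 up to 17.
DWL = ½ × 17 × 22.5 = 191.25.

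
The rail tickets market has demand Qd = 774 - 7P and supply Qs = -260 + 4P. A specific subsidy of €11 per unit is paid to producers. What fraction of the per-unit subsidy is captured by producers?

Producer share = 7/11

Pre-subsidy: 774 - 7P = -260 + 4P gives P* = 94, Q* = 116.
With the subsidy, sellers receive Ps = Pb + 11 for each unit, where Pb is the price buyers pay.
Supply in terms of Pb becomes Qs = -260 + 4(Pb + 11) = -216 + 4Pb. Setting this equal to demand: 774 - 7Pb = -216 + 4Pb, so Pb = 90.
Sellers receive Ps = 90 + 11 = 101; Q' = 774 − 7·90 = 144.
Buyers' price falls by P* − Pb = 94 − 90 = 4; sellers' price rises by Ps − P* = 101 − 94 = 7.
So producers capture 7/11 = 7/11 of each unit of subsidy.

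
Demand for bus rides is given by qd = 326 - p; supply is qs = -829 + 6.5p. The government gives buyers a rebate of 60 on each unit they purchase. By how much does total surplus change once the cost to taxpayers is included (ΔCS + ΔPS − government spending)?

Pre-subsidy: 326 - p = -829 + 6.5p gives p* = 154, q* = 172.
With the rebate, buyers effectively pay pb = ps − 60, where ps is the price sellers receive.
Demand in terms of ps becomes qd = 326 − 1(ps − 60) = 386 - ps. Setting this equal to supply: 386 - ps = -829 + 6.5ps, so ps = 162.
Buyers pay pb = 162 − 60 = 102; q' = -829 + 6.5·162 = 224.
ΔCS = ½(172 + 224)(154 − 102) = 10296; ΔPS = ½(172 + 224)(162 − 154) = 1584.
Government spending = 60 × 224 = 13440.
Net change = 10296 + 1584 − 13440 = -1560. The loss equals the DWL triangle ½·60·52.

Net change in total surplus = -1560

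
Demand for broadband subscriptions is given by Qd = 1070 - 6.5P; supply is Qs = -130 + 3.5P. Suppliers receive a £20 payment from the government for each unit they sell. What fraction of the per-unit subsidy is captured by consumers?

Consumer share = 0.35

Pre-subsidy: 1070 - 6.5P = -130 + 3.5P gives P* = 120, Q* = 290.
With the subsidy, sellers receive Ps = Pb + 20 for each unit, where Pb is the price buyers pay.
Supply in terms of Pb becomes Qs = -130 + 3.5(Pb + 20) = -60 + 3.5Pb. Setting this equal to demand: 1070 - 6.5Pb = -60 + 3.5Pb, so Pb = 113.
Sellers receive Ps = 113 + 20 = 133; Q' = 1070 − 6.5·113 = 335.5.
Buyers' price falls by P* − Pb = 120 − 113 = 7; sellers' price rises by Ps − P* = 133 − 120 = 13.
So consumers capture 7/20 = 0.35 of each unit of subsidy.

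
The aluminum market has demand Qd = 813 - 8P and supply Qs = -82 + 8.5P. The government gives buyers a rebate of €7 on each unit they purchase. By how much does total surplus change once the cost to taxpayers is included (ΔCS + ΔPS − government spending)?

Pre-subsidy: 813 - 8P = -82 + 8.5P gives P* = 1790/33, Q* = 12509/33.
With the rebate, buyers effectively pay Pb = Ps − 7, where Ps is the price sellers receive.
Demand in terms of Ps becomes Qd = 813 − 8(Ps − 7) = 869 - 8Ps. Setting this equal to supply: 869 - 8Ps = -82 + 8.5Ps, so Ps = 634/11.
Buyers pay Pb = 634/11 − 7 = 557/11; Q' = -82 + 8.5·(634/11) = 4487/11.
ΔCS = ½(12509/33 + 4487/11)(1790/33 − 557/11) = 1545215/1089; ΔPS = ½(12509/33 + 4487/11)(634/11 − 1790/33) = 1454320/1089.
Government spending = 7 × 4487/11 = 31409/11.
Net change = 1545215/1089 + 1454320/1089 − 31409/11 = -3332/33. The loss equals the DWL triangle ½·7·952/33.

Net change in total surplus = -3332/33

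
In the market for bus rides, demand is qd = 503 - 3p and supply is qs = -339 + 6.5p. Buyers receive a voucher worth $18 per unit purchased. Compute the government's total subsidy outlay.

Government cost = 93726/19

Pre-subsidy: 503 - 3p = -339 + 6.5p gives p* = 1684/19, q* = 4505/19.
With the rebate, buyers effectively pay pb = ps − 18, where ps is the price sellers receive.
Demand in terms of ps becomes qd = 503 − 3(ps − 18) = 557 - 3ps. Setting this equal to supply: 557 - 3ps = -339 + 6.5ps, so ps = 1792/19.
Buyers pay pb = 1792/19 − 18 = 1450/19; q' = -339 + 6.5·(1792/19) = 5207/19.
Government outlay = subsidy × quantity = 18 × 5207/19 = 93726/19.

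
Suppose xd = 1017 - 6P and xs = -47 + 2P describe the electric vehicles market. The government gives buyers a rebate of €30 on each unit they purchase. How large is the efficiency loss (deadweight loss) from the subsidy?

Deadweight loss = €675

Pre-subsidy: 1017 - 6P = -47 + 2P gives P* = 133, x* = 219.
With the rebate, buyers effectively pay Pb = Ps − 30, where Ps is the price sellers receive.
Demand in terms of Ps becomes xd = 1017 − 6(Ps − 30) = 1197 - 6Ps. Setting this equal to supply: 1197 - 6Ps = -47 + 2Ps, so Ps = 155.5.
Buyers pay Pb = 155.5 − 30 = 125.5; x' = -47 + 2·155.5 = 264.
The subsidy expands output by 264 − 219 = 45 past the efficient level; on those units the gap between marginal cost and willingness to pay runs from 0 up to 30.
DWL = ½ × 30 × 45 = 675.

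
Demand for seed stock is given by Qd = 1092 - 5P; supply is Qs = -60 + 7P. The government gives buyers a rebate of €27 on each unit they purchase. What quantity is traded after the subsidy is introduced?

Q' = 690.75

Pre-subsidy: 1092 - 5P = -60 + 7P gives P* = 96, Q* = 612.
With the rebate, buyers effectively pay Pb = Ps − 27, where Ps is the price sellers receive.
Demand in terms of Ps becomes Qd = 1092 − 5(Ps − 27) = 1227 - 5Ps. Setting this equal to supply: 1227 - 5Ps = -60 + 7Ps, so Ps = 107.25.
Buyers pay Pb = 107.25 − 27 = 80.25; Q' = -60 + 7·107.25 = 690.75.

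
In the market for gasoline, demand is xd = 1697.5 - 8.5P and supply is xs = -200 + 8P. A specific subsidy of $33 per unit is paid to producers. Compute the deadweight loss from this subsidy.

Deadweight loss = $2244

Pre-subsidy: 1697.5 - 8.5P = -200 + 8P gives P* = 115, x* = 720.
With the subsidy, sellers receive Ps = Pb + 33 for each unit, where Pb is the price buyers pay.
Supply in terms of Pb becomes xs = -200 + 8(Pb + 33) = 64 + 8Pb. Setting this equal to demand: 1697.5 - 8.5Pb = 64 + 8Pb, so Pb = 99.
Sellers receive Ps = 99 + 33 = 132; x' = 1697.5 − 8.5·99 = 856.
The subsidy expands output by 856 − 720 = 136 past the efficient level; on those units the gap between marginal cost and willingness to pay runs from 0 up to 33.
DWL = ½ × 33 × 136 = 2244.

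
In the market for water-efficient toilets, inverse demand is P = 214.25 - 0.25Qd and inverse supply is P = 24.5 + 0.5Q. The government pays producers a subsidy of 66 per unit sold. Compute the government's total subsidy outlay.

Pre-subsidy: 214.25 - 0.25Q = 24.5 + 0.5Q gives Q* = 253 and P* = 151.
With the subsidy, sellers receive Ps = Pb + 66 for each unit, where Pb is the price buyers pay.
On the curves, Pb = 214.25 - 0.25Q and Ps = 24.5 + 0.5Q; the wedge Ps − Pb = 66 gives 24.5 + 0.5Q − (214.25 - 0.25Q) = 66, so Q' = 341.
Then Pb = 214.25 − 0.25·341 = 129 and Ps = 24.5 + 0.5·341 = 195.
Government outlay = subsidy × quantity = 66 × 341 = 22506.

Government cost = 22506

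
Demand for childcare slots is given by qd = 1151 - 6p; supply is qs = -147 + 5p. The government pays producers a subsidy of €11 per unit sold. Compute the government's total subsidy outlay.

Government cost = €5203

Pre-subsidy: 1151 - 6p = -147 + 5p gives p* = 118, q* = 443.
With the subsidy, sellers receive ps = pb + 11 for each unit, where pb is the price buyers pay.
Supply in terms of pb becomes qs = -147 + 5(pb + 11) = -92 + 5pb. Setting this equal to demand: 1151 - 6pb = -92 + 5pb, so pb = 113.
Sellers receive ps = 113 + 11 = 124; q' = 1151 − 6·113 = 473.
Government outlay = subsidy × quantity = 11 × 473 = 5203.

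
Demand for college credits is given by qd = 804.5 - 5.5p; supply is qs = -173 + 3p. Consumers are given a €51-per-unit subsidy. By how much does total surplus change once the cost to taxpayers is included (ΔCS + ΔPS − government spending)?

Net change in total surplus = -€2524.5

Pre-subsidy: 804.5 - 5.5p = -173 + 3p gives p* = 115, q* = 172.
With the rebate, buyers effectively pay pb = ps − 51, where ps is the price sellers receive.
Demand in terms of ps becomes qd = 804.5 − 5.5(ps − 51) = 1085 - 5.5ps. Setting this equal to supply: 1085 - 5.5ps = -173 + 3ps, so ps = 148.
Buyers pay pb = 148 − 51 = 97; q' = -173 + 3·148 = 271.
ΔCS = ½(172 + 271)(115 − 97) = 3987; ΔPS = ½(172 + 271)(148 − 115) = 7309.5.
Government spending = 51 × 271 = 13821.
Net change = 3987 + 7309.5 − 13821 = -2524.5. The loss equals the DWL triangle ½·51·99.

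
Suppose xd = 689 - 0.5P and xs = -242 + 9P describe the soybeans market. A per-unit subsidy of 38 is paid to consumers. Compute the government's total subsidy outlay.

Pre-subsidy: 689 - 0.5P = -242 + 9P gives P* = 98, x* = 640.
With the rebate, buyers effectively pay Pb = Ps − 38, where Ps is the price sellers receive.
Demand in terms of Ps becomes xd = 689 − 0.5(Ps − 38) = 708 - 0.5Ps. Setting this equal to supply: 708 - 0.5Ps = -242 + 9Ps, so Ps = 100.
Buyers pay Pb = 100 − 38 = 62; x' = -242 + 9·100 = 658.
Government outlay = subsidy × quantity = 38 × 658 = 25004.

Government cost = 25004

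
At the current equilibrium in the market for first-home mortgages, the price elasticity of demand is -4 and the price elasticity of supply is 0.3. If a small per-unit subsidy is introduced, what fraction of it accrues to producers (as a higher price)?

For a small subsidy around the equilibrium, the benefit split depends on the relative slopes, which at a point are proportional to the elasticities.
Buyer share = εs/(εs + |εd|) = 0.3/(0.3 + 4) = 3/43; seller share = |εd|/(εs + |εd|) = 40/43.
So producers capture 40/43 of the subsidy.

Producer share = 40/43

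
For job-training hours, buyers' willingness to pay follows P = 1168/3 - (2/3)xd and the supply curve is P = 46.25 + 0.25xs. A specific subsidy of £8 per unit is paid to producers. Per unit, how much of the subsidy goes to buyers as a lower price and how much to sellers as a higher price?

Buyers gain 64/11 per unit; sellers gain 24/11 per unit

Pre-subsidy: 1168/3 - (2/3)x = 46.25 + 0.25x gives x* = 4117/11 and P* = 1538/11.
With the subsidy, sellers receive Ps = Pb + 8 for each unit, where Pb is the price buyers pay.
On the curves, Pb = 1168/3 - (2/3)x and Ps = 46.25 + 0.25x; the wedge Ps − Pb = 8 gives 46.25 + 0.25x − (1168/3 - (2/3)x) = 8, so x' = 383.
Then Pb = 1168/3 − (2/3)·383 = 134 and Ps = 46.25 + 0.25·383 = 142.
Buyers' price falls by P* − Pb = 1538/11 − 134 = 64/11; sellers' price rises by Ps − P* = 142 − 1538/11 = 24/11.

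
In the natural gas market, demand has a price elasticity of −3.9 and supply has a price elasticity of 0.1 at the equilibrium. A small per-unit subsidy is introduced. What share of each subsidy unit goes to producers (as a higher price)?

For a small subsidy around the equilibrium, the benefit split depends on the relative slopes, which at a point are proportional to the elasticities.
Buyer share = εs/(εs + |εd|) = 0.1/(0.1 + 3.9) = 0.025; seller share = |εd|/(εs + |εd|) = 0.975.
So producers capture 0.975 of the subsidy.

Producer share = 0.975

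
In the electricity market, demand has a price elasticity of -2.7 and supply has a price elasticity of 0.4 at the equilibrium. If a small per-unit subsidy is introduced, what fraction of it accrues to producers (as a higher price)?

For a small subsidy around the equilibrium, the benefit split depends on the relative slopes, which at a point are proportional to the elasticities.
Buyer share = εs/(εs + |εd|) = 0.4/(0.4 + 2.7) = 4/31; seller share = |εd|/(εs + |εd|) = 27/31.
So producers capture 27/31 of the subsidy.

Producer share = 27/31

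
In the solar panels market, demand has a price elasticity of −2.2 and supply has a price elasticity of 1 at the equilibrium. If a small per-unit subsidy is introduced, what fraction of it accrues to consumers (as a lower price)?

For a small subsidy around the equilibrium, the benefit split depends on the relative slopes, which at a point are proportional to the elasticities.
Buyer share = εs/(εs + |εd|) = 1/(1 + 2.2) = 0.3125; seller share = |εd|/(εs + |εd|) = 0.6875.

Consumer share = 0.3125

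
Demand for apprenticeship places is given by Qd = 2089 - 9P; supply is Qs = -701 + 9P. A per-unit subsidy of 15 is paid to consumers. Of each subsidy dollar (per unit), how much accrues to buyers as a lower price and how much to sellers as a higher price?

Pre-subsidy: 2089 - 9P = -701 + 9P gives P* = 155, Q* = 694.
With the rebate, buyers effectively pay Pb = Ps − 15, where Ps is the price sellers receive.
Demand in terms of Ps becomes Qd = 2089 − 9(Ps − 15) = 2224 - 9Ps. Setting this equal to supply: 2224 - 9Ps = -701 + 9Ps, so Ps = 162.5.
Buyers pay Pb = 162.5 − 15 = 147.5; Q' = -701 + 9·162.5 = 761.5.
Buyers' price falls by P* − Pb = 155 − 147.5 = 7.5; sellers' price rises by Ps − P* = 162.5 − 155 = 7.5.

Buyers gain 7.5 per unit; sellers gain 7.5 per unit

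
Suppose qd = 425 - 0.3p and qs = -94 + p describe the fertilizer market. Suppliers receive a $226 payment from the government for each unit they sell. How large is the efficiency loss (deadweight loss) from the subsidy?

Pre-subsidy: 425 - 0.3p = -94 + p gives p* = 5190/13, q* = 3968/13.
With the subsidy, sellers receive ps = pb + 226 for each unit, where pb is the price buyers pay.
Supply in terms of pb becomes qs = -94 + 1(pb + 226) = 132 + pb. Setting this equal to demand: 425 - 0.3pb = 132 + pb, so pb = 2930/13.
Sellers receive ps = 2930/13 + 226 = 5868/13; q' = 425 − 0.3·(2930/13) = 4646/13.
The subsidy expands output by 4646/13 − 3968/13 = 678/13 past the efficient level; on those units the gap between marginal cost and willingness to pay runs from 0 up to 226.
DWL = ½ × 226 × 678/13 = 76614/13.

Deadweight loss = 76614/13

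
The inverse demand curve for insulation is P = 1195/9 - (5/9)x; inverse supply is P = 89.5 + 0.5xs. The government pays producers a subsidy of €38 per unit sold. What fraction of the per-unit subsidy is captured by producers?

Pre-subsidy: 1195/9 - (5/9)x = 89.5 + 0.5x gives x* = 41 and P* = 110.
With the subsidy, sellers receive Ps = Pb + 38 for each unit, where Pb is the price buyers pay.
On the curves, Pb = 1195/9 - (5/9)x and Ps = 89.5 + 0.5x; the wedge Ps − Pb = 38 gives 89.5 + 0.5x − (1195/9 - (5/9)x) = 38, so x' = 77.
Then Pb = 1195/9 − (5/9)·77 = 90 and Ps = 89.5 + 0.5·77 = 128.
Buyers' price falls by P* − Pb = 110 − 90 = 20; sellers' price rises by Ps − P* = 128 − 110 = 18.
So producers capture 18/38 = 9/19 of each unit of subsidy.

Producer share = 9/19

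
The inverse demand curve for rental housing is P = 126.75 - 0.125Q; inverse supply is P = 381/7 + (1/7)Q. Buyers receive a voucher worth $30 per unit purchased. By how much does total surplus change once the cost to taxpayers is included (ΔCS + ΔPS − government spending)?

Net change in total surplus = -$1680

Pre-subsidy: 126.75 - 0.125Q = 381/7 + (1/7)Q gives Q* = 270 and P* = 93.
With the rebate, buyers effectively pay Pb = Ps − 30, where Ps is the price sellers receive.
On the curves, Pb = 126.75 - 0.125Q and Ps = 381/7 + (1/7)Q; the wedge Ps − Pb = 30 gives 381/7 + (1/7)Q − (126.75 - 0.125Q) = 30, so Q' = 382.
Then Pb = 126.75 − 0.125·382 = 79 and Ps = 381/7 + (1/7)·382 = 109.
ΔCS = ½(270 + 382)(93 − 79) = 4564; ΔPS = ½(270 + 382)(109 − 93) = 5216.
Government spending = 30 × 382 = 11460.
Net change = 4564 + 5216 − 11460 = -1680. The loss equals the DWL triangle ½·30·112.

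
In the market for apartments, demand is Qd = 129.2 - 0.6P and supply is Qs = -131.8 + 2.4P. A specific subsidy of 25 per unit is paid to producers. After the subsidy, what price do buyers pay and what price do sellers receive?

Pre-subsidy: 129.2 - 0.6P = -131.8 + 2.4P gives P* = 87, Q* = 77.
With the subsidy, sellers receive Ps = Pb + 25 for each unit, where Pb is the price buyers pay.
Supply in terms of Pb becomes Qs = -131.8 + 2.4(Pb + 25) = -71.8 + 2.4Pb. Setting this equal to demand: 129.2 - 0.6Pb = -71.8 + 2.4Pb, so Pb = 67.
Sellers receive Ps = 67 + 25 = 92; Q' = 129.2 − 0.6·67 = 89.

Buyers pay 67; sellers receive 92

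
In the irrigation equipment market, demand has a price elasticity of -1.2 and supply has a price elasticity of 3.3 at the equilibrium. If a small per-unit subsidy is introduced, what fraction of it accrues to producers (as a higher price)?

Producer share = 4/15

For a small subsidy around the equilibrium, the benefit split depends on the relative slopes, which at a point are proportional to the elasticities.
Buyer share = εs/(εs + |εd|) = 3.3/(3.3 + 1.2) = 11/15; seller share = |εd|/(εs + |εd|) = 4/15.
So producers capture 4/15 of the subsidy.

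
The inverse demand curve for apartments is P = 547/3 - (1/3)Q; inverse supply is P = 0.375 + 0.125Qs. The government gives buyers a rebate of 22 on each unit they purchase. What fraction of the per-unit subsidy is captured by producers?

Pre-subsidy: 547/3 - (1/3)Q = 0.375 + 0.125Q gives Q* = 397 and P* = 50.
With the rebate, buyers effectively pay Pb = Ps − 22, where Ps is the price sellers receive.
On the curves, Pb = 547/3 - (1/3)Q and Ps = 0.375 + 0.125Q; the wedge Ps − Pb = 22 gives 0.375 + 0.125Q − (547/3 - (1/3)Q) = 22, so Q' = 445.
Then Pb = 547/3 − (1/3)·445 = 34 and Ps = 0.375 + 0.125·445 = 56.
Buyers' price falls by P* − Pb = 50 − 34 = 16; sellers' price rises by Ps − P* = 56 − 50 = 6.
So producers capture 6/22 = 3/11 of each unit of subsidy.

Producer share = 3/11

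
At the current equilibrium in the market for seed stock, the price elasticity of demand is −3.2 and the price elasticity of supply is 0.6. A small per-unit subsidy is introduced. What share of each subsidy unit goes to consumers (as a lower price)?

For a small subsidy around the equilibrium, the benefit split depends on the relative slopes, which at a point are proportional to the elasticities.
Buyer share = εs/(εs + |εd|) = 0.6/(0.6 + 3.2) = 3/19; seller share = |εd|/(εs + |εd|) = 16/19.

Consumer share = 3/19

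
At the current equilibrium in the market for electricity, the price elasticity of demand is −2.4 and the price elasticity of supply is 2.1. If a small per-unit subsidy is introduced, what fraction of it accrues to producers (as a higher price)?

Producer share = 8/15

For a small subsidy around the equilibrium, the benefit split depends on the relative slopes, which at a point are proportional to the elasticities.
Buyer share = εs/(εs + |εd|) = 2.1/(2.1 + 2.4) = 7/15; seller share = |εd|/(εs + |εd|) = 8/15.
So producers capture 8/15 of the subsidy.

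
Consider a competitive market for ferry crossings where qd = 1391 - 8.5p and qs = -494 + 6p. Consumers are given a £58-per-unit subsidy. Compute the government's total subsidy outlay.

Pre-subsidy: 1391 - 8.5p = -494 + 6p gives p* = 130, q* = 286.
With the rebate, buyers effectively pay pb = ps − 58, where ps is the price sellers receive.
Demand in terms of ps becomes qd = 1391 − 8.5(ps − 58) = 1884 - 8.5ps. Setting this equal to supply: 1884 - 8.5ps = -494 + 6ps, so ps = 164.
Buyers pay pb = 164 − 58 = 106; q' = -494 + 6·164 = 490.
Government outlay = subsidy × quantity = 58 × 490 = 28420.

Government cost = £28420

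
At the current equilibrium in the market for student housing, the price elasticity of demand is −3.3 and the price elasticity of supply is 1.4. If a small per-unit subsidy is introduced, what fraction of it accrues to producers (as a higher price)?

For a small subsidy around the equilibrium, the benefit split depends on the relative slopes, which at a point are proportional to the elasticities.
Buyer share = εs/(εs + |εd|) = 1.4/(1.4 + 3.3) = 14/47; seller share = |εd|/(εs + |εd|) = 33/47.
So producers capture 33/47 of the subsidy.

Producer share = 33/47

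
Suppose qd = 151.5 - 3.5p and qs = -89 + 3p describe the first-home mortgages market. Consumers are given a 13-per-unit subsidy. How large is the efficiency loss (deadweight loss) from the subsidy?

Pre-subsidy: 151.5 - 3.5p = -89 + 3p gives p* = 37, q* = 22.
With the rebate, buyers effectively pay pb = ps − 13, where ps is the price sellers receive.
Demand in terms of ps becomes qd = 151.5 − 3.5(ps − 13) = 197 - 3.5ps. Setting this equal to supply: 197 - 3.5ps = -89 + 3ps, so ps = 44.
Buyers pay pb = 44 − 13 = 31; q' = -89 + 3·44 = 43.
The subsidy expands output by 43 − 22 = 21 past the efficient level; on those units the gap between marginal cost and willingness to pay runs from 0 up to 13.
DWL = ½ × 13 × 21 = 136.5.

Deadweight loss = 136.5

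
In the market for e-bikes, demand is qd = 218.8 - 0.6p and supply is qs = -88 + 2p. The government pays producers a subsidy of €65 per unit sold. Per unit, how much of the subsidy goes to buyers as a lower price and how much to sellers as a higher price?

Pre-subsidy: 218.8 - 0.6p = -88 + 2p gives p* = 118, q* = 148.
With the subsidy, sellers receive ps = pb + 65 for each unit, where pb is the price buyers pay.
Supply in terms of pb becomes qs = -88 + 2(pb + 65) = 42 + 2pb. Setting this equal to demand: 218.8 - 0.6pb = 42 + 2pb, so pb = 68.
Sellers receive ps = 68 + 65 = 133; q' = 218.8 − 0.6·68 = 178.
Buyers' price falls by p* − pb = 118 − 68 = 50; sellers' price rises by ps − p* = 133 − 118 = 15.

Buyers gain €50 per unit; sellers gain €15 per unit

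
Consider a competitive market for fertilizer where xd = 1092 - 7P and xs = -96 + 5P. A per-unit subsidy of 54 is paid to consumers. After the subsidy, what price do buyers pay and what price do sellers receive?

Pre-subsidy: 1092 - 7P = -96 + 5P gives P* = 99, x* = 399.
With the rebate, buyers effectively pay Pb = Ps − 54, where Ps is the price sellers receive.
Demand in terms of Ps becomes xd = 1092 − 7(Ps − 54) = 1470 - 7Ps. Setting this equal to supply: 1470 - 7Ps = -96 + 5Ps, so Ps = 130.5.
Buyers pay Pb = 130.5 − 54 = 76.5; x' = -96 + 5·130.5 = 556.5.

Buyers pay 76.5; sellers receive 130.5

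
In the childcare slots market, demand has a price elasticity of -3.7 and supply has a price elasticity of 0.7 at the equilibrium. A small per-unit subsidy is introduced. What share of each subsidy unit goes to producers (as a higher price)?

Producer share = 37/44

For a small subsidy around the equilibrium, the benefit split depends on the relative slopes, which at a point are proportional to the elasticities.
Buyer share = εs/(εs + |εd|) = 0.7/(0.7 + 3.7) = 7/44; seller share = |εd|/(εs + |εd|) = 37/44.
So producers capture 37/44 of the subsidy.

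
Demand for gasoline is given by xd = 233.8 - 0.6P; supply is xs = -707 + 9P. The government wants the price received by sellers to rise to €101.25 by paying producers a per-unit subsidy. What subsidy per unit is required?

At a seller price of 101.25, quantity supplied is -707 + 9·101.25 = 204.25.
Buyers absorb 204.25 only when they pay Pb with 233.8 − 0.6·Pb = 204.25, i.e. Pb = 49.25.
s = Ps − Pb = 101.25 − 49.25 = 52.

Required subsidy s = €52 per unit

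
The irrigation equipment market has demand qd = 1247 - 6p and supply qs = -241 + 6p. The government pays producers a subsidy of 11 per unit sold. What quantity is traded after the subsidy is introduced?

q' = 536

Pre-subsidy: 1247 - 6p = -241 + 6p gives p* = 124, q* = 503.
With the subsidy, sellers receive ps = pb + 11 for each unit, where pb is the price buyers pay.
Supply in terms of pb becomes qs = -241 + 6(pb + 11) = -175 + 6pb. Setting this equal to demand: 1247 - 6pb = -175 + 6pb, so pb = 118.5.
Sellers receive ps = 118.5 + 11 = 129.5; q' = 1247 − 6·118.5 = 536.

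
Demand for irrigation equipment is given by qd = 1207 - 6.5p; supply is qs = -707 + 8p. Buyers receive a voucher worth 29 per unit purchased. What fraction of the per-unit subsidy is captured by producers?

Pre-subsidy: 1207 - 6.5p = -707 + 8p gives p* = 132, q* = 349.
With the rebate, buyers effectively pay pb = ps − 29, where ps is the price sellers receive.
Demand in terms of ps becomes qd = 1207 − 6.5(ps − 29) = 1395.5 - 6.5ps. Setting this equal to supply: 1395.5 - 6.5ps = -707 + 8ps, so ps = 145.
Buyers pay pb = 145 − 29 = 116; q' = -707 + 8·145 = 453.
Buyers' price falls by p* − pb = 132 − 116 = 16; sellers' price rises by ps − p* = 145 − 132 = 13.
So producers capture 13/29 = 13/29 of each unit of subsidy.

Producer share = 13/29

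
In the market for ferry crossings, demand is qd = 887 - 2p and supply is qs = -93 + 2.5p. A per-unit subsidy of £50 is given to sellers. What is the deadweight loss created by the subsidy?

Deadweight loss = 12500/9

Pre-subsidy: 887 - 2p = -93 + 2.5p gives p* = 1960/9, q* = 4063/9.
With the subsidy, sellers receive ps = pb + 50 for each unit, where pb is the price buyers pay.
Supply in terms of pb becomes qs = -93 + 2.5(pb + 50) = 32 + 2.5pb. Setting this equal to demand: 887 - 2pb = 32 + 2.5pb, so pb = 190.
Sellers receive ps = 190 + 50 = 240; q' = 887 − 2·190 = 507.
The subsidy expands output by 507 − 4063/9 = 500/9 past the efficient level; on those units the gap between marginal cost and willingness to pay runs from 0 up to 50.
DWL = ½ × 50 × 500/9 = 12500/9.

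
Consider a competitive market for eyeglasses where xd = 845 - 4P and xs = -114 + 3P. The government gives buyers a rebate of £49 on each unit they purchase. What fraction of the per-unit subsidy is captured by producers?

Producer share = 4/7

Pre-subsidy: 845 - 4P = -114 + 3P gives P* = 137, x* = 297.
With the rebate, buyers effectively pay Pb = Ps − 49, where Ps is the price sellers receive.
Demand in terms of Ps becomes xd = 845 − 4(Ps − 49) = 1041 - 4Ps. Setting this equal to supply: 1041 - 4Ps = -114 + 3Ps, so Ps = 165.
Buyers pay Pb = 165 − 49 = 116; x' = -114 + 3·165 = 381.
Buyers' price falls by P* − Pb = 137 − 116 = 21; sellers' price rises by Ps − P* = 165 − 137 = 28.
So producers capture 28/49 = 4/7 of each unit of subsidy.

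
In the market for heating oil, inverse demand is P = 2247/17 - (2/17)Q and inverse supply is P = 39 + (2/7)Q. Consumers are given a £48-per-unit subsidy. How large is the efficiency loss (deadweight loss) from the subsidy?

Deadweight loss = £2856

Pre-subsidy: 2247/17 - (2/17)Q = 39 + (2/7)Q gives Q* = 231 and P* = 105.
With the rebate, buyers effectively pay Pb = Ps − 48, where Ps is the price sellers receive.
On the curves, Pb = 2247/17 - (2/17)Q and Ps = 39 + (2/7)Q; the wedge Ps − Pb = 48 gives 39 + (2/7)Q − (2247/17 - (2/17)Q) = 48, so Q' = 350.
Then Pb = 2247/17 − (2/17)·350 = 91 and Ps = 39 + (2/7)·350 = 139.
The subsidy expands output by 350 − 231 = 119 past the efficient level; on those units the gap between marginal cost and willingness to pay runs from 0 up to 48.
DWL = ½ × 48 × 119 = 2856.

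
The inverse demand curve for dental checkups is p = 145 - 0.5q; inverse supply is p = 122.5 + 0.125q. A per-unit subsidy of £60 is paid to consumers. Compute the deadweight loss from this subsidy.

Pre-subsidy: 145 - 0.5q = 122.5 + 0.125q gives q* = 36 and p* = 127.
With the rebate, buyers effectively pay pb = ps − 60, where ps is the price sellers receive.
On the curves, pb = 145 - 0.5q and ps = 122.5 + 0.125q; the wedge ps − pb = 60 gives 122.5 + 0.125q − (145 - 0.5q) = 60, so q' = 132.
Then pb = 145 − 0.5·132 = 79 and ps = 122.5 + 0.125·132 = 139.
The subsidy expands output by 132 − 36 = 96 past the efficient level; on those units the gap between marginal cost and willingness to pay runs from 0 up to 60.
DWL = ½ × 60 × 96 = 2880.

Deadweight loss = £2880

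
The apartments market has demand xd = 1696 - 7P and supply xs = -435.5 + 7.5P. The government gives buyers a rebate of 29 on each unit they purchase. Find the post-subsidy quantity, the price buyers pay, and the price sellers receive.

Pre-subsidy: 1696 - 7P = -435.5 + 7.5P gives P* = 147, x* = 667.
With the rebate, buyers effectively pay Pb = Ps − 29, where Ps is the price sellers receive.
Demand in terms of Ps becomes xd = 1696 − 7(Ps − 29) = 1899 - 7Ps. Setting this equal to supply: 1899 - 7Ps = -435.5 + 7.5Ps, so Ps = 161.
Buyers pay Pb = 161 − 29 = 132; x' = -435.5 + 7.5·161 = 772.

x' = 772; buyers pay 132; sellers receive 161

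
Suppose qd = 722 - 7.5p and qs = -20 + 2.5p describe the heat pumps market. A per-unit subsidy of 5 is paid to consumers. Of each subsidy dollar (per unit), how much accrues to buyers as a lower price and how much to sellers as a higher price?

Buyers gain 1.25 per unit; sellers gain 3.75 per unit

Pre-subsidy: 722 - 7.5p = -20 + 2.5p gives p* = 74.2, q* = 165.5.
With the rebate, buyers effectively pay pb = ps − 5, where ps is the price sellers receive.
Demand in terms of ps becomes qd = 722 − 7.5(ps − 5) = 759.5 - 7.5ps. Setting this equal to supply: 759.5 - 7.5ps = -20 + 2.5ps, so ps = 77.95.
Buyers pay pb = 77.95 − 5 = 72.95; q' = -20 + 2.5·77.95 = 174.875.
Buyers' price falls by p* − pb = 74.2 − 72.95 = 1.25; sellers' price rises by ps − p* = 77.95 − 74.2 = 3.75.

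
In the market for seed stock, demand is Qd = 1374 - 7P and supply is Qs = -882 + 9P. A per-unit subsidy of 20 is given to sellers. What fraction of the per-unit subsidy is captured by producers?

Pre-subsidy: 1374 - 7P = -882 + 9P gives P* = 141, Q* = 387.
With the subsidy, sellers receive Ps = Pb + 20 for each unit, where Pb is the price buyers pay.
Supply in terms of Pb becomes Qs = -882 + 9(Pb + 20) = -702 + 9Pb. Setting this equal to demand: 1374 - 7Pb = -702 + 9Pb, so Pb = 129.75.
Sellers receive Ps = 129.75 + 20 = 149.75; Q' = 1374 − 7·129.75 = 465.75.
Buyers' price falls by P* − Pb = 141 − 129.75 = 11.25; sellers' price rises by Ps − P* = 149.75 − 141 = 8.75.
So producers capture 8.75/20 = 0.4375 of each unit of subsidy.

Producer share = 0.4375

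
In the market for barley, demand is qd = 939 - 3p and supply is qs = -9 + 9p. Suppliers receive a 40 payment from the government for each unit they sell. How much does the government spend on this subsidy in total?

Government cost = 31680

Pre-subsidy: 939 - 3p = -9 + 9p gives p* = 79, q* = 702.
With the subsidy, sellers receive ps = pb + 40 for each unit, where pb is the price buyers pay.
Supply in terms of pb becomes qs = -9 + 9(pb + 40) = 351 + 9pb. Setting this equal to demand: 939 - 3pb = 351 + 9pb, so pb = 49.
Sellers receive ps = 49 + 40 = 89; q' = 939 − 3·49 = 792.
Government outlay = subsidy × quantity = 40 × 792 = 31680.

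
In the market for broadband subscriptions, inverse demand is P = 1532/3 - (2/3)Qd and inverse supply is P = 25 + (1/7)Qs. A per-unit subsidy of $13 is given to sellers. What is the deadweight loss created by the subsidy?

Deadweight loss = 3549/34

Pre-subsidy: 1532/3 - (2/3)Q = 25 + (1/7)Q gives Q* = 10199/17 and P* = 1882/17.
With the subsidy, sellers receive Ps = Pb + 13 for each unit, where Pb is the price buyers pay.
On the curves, Pb = 1532/3 - (2/3)Q and Ps = 25 + (1/7)Q; the wedge Ps − Pb = 13 gives 25 + (1/7)Q − (1532/3 - (2/3)Q) = 13, so Q' = 616.
Then Pb = 1532/3 − (2/3)·616 = 100 and Ps = 25 + (1/7)·616 = 113.
The subsidy expands output by 616 − 10199/17 = 273/17 past the efficient level; on those units the gap between marginal cost and willingness to pay runs from 0 up to 13.
DWL = ½ × 13 × 273/17 = 3549/34.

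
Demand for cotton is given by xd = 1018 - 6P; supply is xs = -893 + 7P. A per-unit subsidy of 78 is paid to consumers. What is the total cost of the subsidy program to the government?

Government cost = 30264

Pre-subsidy: 1018 - 6P = -893 + 7P gives P* = 147, x* = 136.
With the rebate, buyers effectively pay Pb = Ps − 78, where Ps is the price sellers receive.
Demand in terms of Ps becomes xd = 1018 − 6(Ps − 78) = 1486 - 6Ps. Setting this equal to supply: 1486 - 6Ps = -893 + 7Ps, so Ps = 183.
Buyers pay Pb = 183 − 78 = 105; x' = -893 + 7·183 = 388.
Government outlay = subsidy × quantity = 78 × 388 = 30264.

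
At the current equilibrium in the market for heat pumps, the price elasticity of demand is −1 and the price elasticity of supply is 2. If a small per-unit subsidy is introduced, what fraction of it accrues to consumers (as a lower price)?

For a small subsidy around the equilibrium, the benefit split depends on the relative slopes, which at a point are proportional to the elasticities.
Buyer share = εs/(εs + |εd|) = 2/(2 + 1) = 2/3; seller share = |εd|/(εs + |εd|) = 1/3.

Consumer share = 2/3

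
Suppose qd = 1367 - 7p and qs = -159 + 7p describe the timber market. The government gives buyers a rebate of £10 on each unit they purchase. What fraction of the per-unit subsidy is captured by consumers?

Pre-subsidy: 1367 - 7p = -159 + 7p gives p* = 109, q* = 604.
With the rebate, buyers effectively pay pb = ps − 10, where ps is the price sellers receive.
Demand in terms of ps becomes qd = 1367 − 7(ps − 10) = 1437 - 7ps. Setting this equal to supply: 1437 - 7ps = -159 + 7ps, so ps = 114.
Buyers pay pb = 114 − 10 = 104; q' = -159 + 7·114 = 639.
Buyers' price falls by p* − pb = 109 − 104 = 5; sellers' price rises by ps − p* = 114 − 109 = 5.
So consumers capture 5/10 = 0.5 of each unit of subsidy.

Consumer share = 0.5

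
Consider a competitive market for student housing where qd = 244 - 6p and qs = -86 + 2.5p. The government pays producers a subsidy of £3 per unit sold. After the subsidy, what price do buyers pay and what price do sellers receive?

Pre-subsidy: 244 - 6p = -86 + 2.5p gives p* = 660/17, q* = 188/17.
With the subsidy, sellers receive ps = pb + 3 for each unit, where pb is the price buyers pay.
Supply in terms of pb becomes qs = -86 + 2.5(pb + 3) = -78.5 + 2.5pb. Setting this equal to demand: 244 - 6pb = -78.5 + 2.5pb, so pb = 645/17.
Sellers receive ps = 645/17 + 3 = 696/17; q' = 244 − 6·(645/17) = 278/17.

Buyers pay 645/17; sellers receive 696/17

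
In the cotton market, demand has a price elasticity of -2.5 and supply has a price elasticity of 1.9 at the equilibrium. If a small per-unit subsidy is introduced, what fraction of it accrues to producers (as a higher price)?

For a small subsidy around the equilibrium, the benefit split depends on the relative slopes, which at a point are proportional to the elasticities.
Buyer share = εs/(εs + |εd|) = 1.9/(1.9 + 2.5) = 19/44; seller share = |εd|/(εs + |εd|) = 25/44.
So producers capture 25/44 of the subsidy.

Producer share = 25/44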